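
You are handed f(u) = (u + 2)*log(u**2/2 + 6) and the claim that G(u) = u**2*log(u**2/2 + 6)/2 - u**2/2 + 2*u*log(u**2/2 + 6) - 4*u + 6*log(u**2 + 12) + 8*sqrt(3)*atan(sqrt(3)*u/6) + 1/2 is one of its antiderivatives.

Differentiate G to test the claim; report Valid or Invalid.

Valid - differentiating G returns exactly f.

d/du[G] = u*log(u**2/2 + 6) + 2*log(u**2/2 + 6)
This equals f(u) exactly, so the claim holds.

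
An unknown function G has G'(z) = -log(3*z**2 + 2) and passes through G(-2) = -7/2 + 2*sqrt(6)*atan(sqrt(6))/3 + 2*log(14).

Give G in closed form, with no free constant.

A first test for any G(z): its z-derivative must equal the given G'(z).
A general antiderivative is -z*log(3*z**2 + 2) + 2*z - 2*sqrt(6)*atan(sqrt(6)*z/2)/3 + C.
The condition gives C = -7/2 + 2*sqrt(6)*atan(sqrt(6))/3 + 2*log(14) - (-4 + 2*sqrt(6)*atan(sqrt(6))/3 + 2*log(14)) = 1/2.
So G(z) = (-6*z*log(3*z**2 + 2) + 12*z - 4*sqrt(6)*atan(sqrt(6)*z/2) + 3)/6.
Check: d/dz[(-6*z*log(3*z**2 + 2) + 12*z - 4*sqrt(6)*atan(sqrt(6)*z/2) + 3)/6] = -log(3*z**2 + 2) = G'(z).

G(z) = (-6*z*log(3*z**2 + 2) + 12*z - 4*sqrt(6)*atan(sqrt(6)*z/2) + 3)/6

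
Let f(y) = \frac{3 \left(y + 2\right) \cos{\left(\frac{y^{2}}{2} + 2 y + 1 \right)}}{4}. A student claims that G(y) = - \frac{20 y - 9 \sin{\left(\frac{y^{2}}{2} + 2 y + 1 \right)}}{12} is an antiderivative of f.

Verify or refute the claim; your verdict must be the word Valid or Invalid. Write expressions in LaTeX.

d/dy[G] = \frac{3 y \cos{\left(\frac{y^{2}}{2} + 2 y + 1 \right)}}{4} + \frac{3 \cos{\left(\frac{y^{2}}{2} + 2 y + 1 \right)}}{2} - \frac{5}{3}
d/dy[G] - f(y) = - \frac{5}{3} != 0.

Invalid: d/dy[G] - f = - \frac{5}{3}, which is not 0.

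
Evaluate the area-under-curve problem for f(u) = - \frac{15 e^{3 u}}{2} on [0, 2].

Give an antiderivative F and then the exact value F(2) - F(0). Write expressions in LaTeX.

A candidate is checked by its d/du: the result must match f(u).
F(u) = - \frac{5 e^{3 u}}{2} is an antiderivative of f.
Check: d/du[- \frac{5 e^{3 u}}{2}] = - \frac{15 e^{3 u}}{2} = f(u).
F(2) = - \frac{5 e^{6}}{2}; F(0) = - \frac{5}{2}.
Integral = F(2) - F(0) = \frac{5}{2} - \frac{5 e^{6}}{2}.

Antiderivative: F(u) = - \frac{5 e^{3 u}}{2}; value = \frac{5}{2} - \frac{5 e^{6}}{2}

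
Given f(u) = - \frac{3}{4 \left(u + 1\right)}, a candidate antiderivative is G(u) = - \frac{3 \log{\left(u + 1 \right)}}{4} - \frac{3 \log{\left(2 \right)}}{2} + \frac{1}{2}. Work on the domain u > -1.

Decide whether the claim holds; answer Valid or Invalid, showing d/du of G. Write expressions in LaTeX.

Valid: G'(u) = f(u).

d/du[G] = - \frac{3}{4 u + 4}
This equals f(u) exactly, so the claim holds.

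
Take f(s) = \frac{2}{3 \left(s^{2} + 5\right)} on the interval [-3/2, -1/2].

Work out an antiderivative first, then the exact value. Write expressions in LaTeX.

Recover f(s) by differentiating a candidate F(s); any mismatch rules it out.
F(s) = \frac{2 \sqrt{5} \operatorname{atan}{\left(\frac{\sqrt{5} s}{5} \right)}}{15} is an antiderivative of f.
Check: d/ds[\frac{2 \sqrt{5} \operatorname{atan}{\left(\frac{\sqrt{5} s}{5} \right)}}{15}] = \frac{2}{3 s^{2} + 15}, which equals f(s).
F(-1/2) = - \frac{2 \sqrt{5} \operatorname{atan}{\left(\frac{\sqrt{5}}{10} \right)}}{15}; F(-3/2) = - \frac{2 \sqrt{5} \operatorname{atan}{\left(\frac{3 \sqrt{5}}{10} \right)}}{15}.
Integral = F(-1/2) - F(-3/2) = - \frac{2 \sqrt{5} \operatorname{atan}{\left(\frac{\sqrt{5}}{10} \right)}}{15} + \frac{2 \sqrt{5} \operatorname{atan}{\left(\frac{3 \sqrt{5}}{10} \right)}}{15}.

Antiderivative: F(s) = \frac{2 \sqrt{5} \operatorname{atan}{\left(\frac{\sqrt{5} s}{5} \right)}}{15}; value = - \frac{2 \sqrt{5} \operatorname{atan}{\left(\frac{\sqrt{5}}{10} \right)}}{15} + \frac{2 \sqrt{5} \operatorname{atan}{\left(\frac{3 \sqrt{5}}{10} \right)}}{15}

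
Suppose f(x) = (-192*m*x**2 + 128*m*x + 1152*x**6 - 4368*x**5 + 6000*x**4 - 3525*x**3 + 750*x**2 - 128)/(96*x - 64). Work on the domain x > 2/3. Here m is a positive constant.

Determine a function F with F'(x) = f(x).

Check any antiderivative F(x) by computing F'(x) and comparing it with f(x).
Check: d/dx[-m*x**2 - 2*(-x**2 + 5*x/4)**3 - 4*log(3*x - 2)/3] = (-192*m*x**2 + 128*m*x + 1152*x**6 - 4368*x**5 + 6000*x**4 - 3525*x**3 + 750*x**2 - 128)/(96*x - 64) = f(x).

An antiderivative is F(x) = -m*x**2 - 2*(-x**2 + 5*x/4)**3 - 4*log(3*x - 2)/3.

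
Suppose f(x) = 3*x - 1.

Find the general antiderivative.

F(x) = 3*x**2/2 - x + C

Whatever form F(x) takes, F'(x) = f(x) is non-negotiable.
Check: d/dx[3*x**2/2 - x] = 3*x - 1 = f(x).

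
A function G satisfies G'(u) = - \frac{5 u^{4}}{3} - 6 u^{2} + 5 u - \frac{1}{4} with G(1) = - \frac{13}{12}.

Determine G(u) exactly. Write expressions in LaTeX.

G(u) = - \frac{4 u^{5} + 24 u^{3} - 30 u^{2} + 3 u + 12}{12}

The integrand splits into summands that can be handled one at a time.
A general antiderivative is - \frac{u^{5}}{3} - 2 u^{3} + \frac{5 u^{2}}{2} - \frac{u}{4} - 2 + C.
The condition gives C = - \frac{13}{12} - (- \frac{25}{12}) = 1.
So G(u) = - \frac{4 u^{5} + 24 u^{3} - 30 u^{2} + 3 u + 12}{12}.
Check: d/du[- \frac{4 u^{5} + 24 u^{3} - 30 u^{2} + 3 u + 12}{12}] = - \frac{5 u^{4}}{3} - 6 u^{2} + 5 u - \frac{1}{4} = G'(u).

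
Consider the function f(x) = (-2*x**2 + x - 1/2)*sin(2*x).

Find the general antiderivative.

Since d/dx undoes antidifferentiation here, F'(x) = f(x) is required of F(x).
Check: d/dx[(4*x**2*cos(2*x) - 4*x*sin(2*x) - 2*x*cos(2*x) + sin(2*x) - cos(2*x))/4] = -2*x**2*sin(2*x) + x*sin(2*x) - sin(2*x)/2, which equals f(x).

F(x) = (4*x**2*cos(2*x) - 4*x*sin(2*x) - 2*x*cos(2*x) + sin(2*x) - cos(2*x))/4 + C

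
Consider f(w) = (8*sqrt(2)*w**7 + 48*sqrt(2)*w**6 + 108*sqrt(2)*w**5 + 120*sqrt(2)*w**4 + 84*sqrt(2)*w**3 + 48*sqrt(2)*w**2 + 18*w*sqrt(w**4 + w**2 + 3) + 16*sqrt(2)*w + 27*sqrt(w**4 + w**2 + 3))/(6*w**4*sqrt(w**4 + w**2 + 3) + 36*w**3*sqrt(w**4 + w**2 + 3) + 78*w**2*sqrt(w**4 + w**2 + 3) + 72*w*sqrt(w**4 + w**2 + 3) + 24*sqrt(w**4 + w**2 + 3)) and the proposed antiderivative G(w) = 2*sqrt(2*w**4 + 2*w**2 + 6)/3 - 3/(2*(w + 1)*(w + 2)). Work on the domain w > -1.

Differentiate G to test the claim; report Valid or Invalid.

Valid. The derivative of G reproduces f.

d/dw[G] = (8*sqrt(2)*w**7 + 48*sqrt(2)*w**6 + 108*sqrt(2)*w**5 + 120*sqrt(2)*w**4 + 84*sqrt(2)*w**3 + 48*sqrt(2)*w**2 + 18*w*sqrt(w**4 + w**2 + 3) + 16*sqrt(2)*w + 27*sqrt(w**4 + w**2 + 3))/(6*w**4*sqrt(w**4 + w**2 + 3) + 36*w**3*sqrt(w**4 + w**2 + 3) + 78*w**2*sqrt(w**4 + w**2 + 3) + 72*w*sqrt(w**4 + w**2 + 3) + 24*sqrt(w**4 + w**2 + 3))
This equals f(w) exactly, so the claim holds.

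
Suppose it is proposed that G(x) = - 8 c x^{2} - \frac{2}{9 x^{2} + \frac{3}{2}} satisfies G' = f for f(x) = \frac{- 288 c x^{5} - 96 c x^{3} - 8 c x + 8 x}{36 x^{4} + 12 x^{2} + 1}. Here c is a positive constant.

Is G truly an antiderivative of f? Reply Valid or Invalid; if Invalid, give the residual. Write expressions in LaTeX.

Invalid: d/dx[G] - f = \frac{- 288 c x^{5} - 96 c x^{3} - 8 c x + 8 x}{36 x^{4} + 12 x^{2} + 1}, which is not 0.

d/dx[G] = \frac{- 576 c x^{5} - 192 c x^{3} - 16 c x + 16 x}{36 x^{4} + 12 x^{2} + 1}
d/dx[G] - f(x) = \frac{- 288 c x^{5} - 96 c x^{3} - 8 c x + 8 x}{36 x^{4} + 12 x^{2} + 1} != 0.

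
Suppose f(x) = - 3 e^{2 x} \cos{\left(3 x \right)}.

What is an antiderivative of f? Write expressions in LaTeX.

Whatever form F(x) takes, F'(x) = f(x) is non-negotiable.
Check: d/dx[- \frac{9 e^{2 x} \sin{\left(3 x \right)}}{13} - \frac{6 e^{2 x} \cos{\left(3 x \right)}}{13}] = - 3 e^{2 x} \cos{\left(3 x \right)} = f(x).

An antiderivative is F(x) = - \frac{9 e^{2 x} \sin{\left(3 x \right)}}{13} - \frac{6 e^{2 x} \cos{\left(3 x \right)}}{13}.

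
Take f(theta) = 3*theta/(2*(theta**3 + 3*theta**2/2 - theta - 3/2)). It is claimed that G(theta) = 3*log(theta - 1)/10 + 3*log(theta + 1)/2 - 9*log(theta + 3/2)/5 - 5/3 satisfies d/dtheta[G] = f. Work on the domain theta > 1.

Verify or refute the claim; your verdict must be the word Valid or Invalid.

d/dtheta[G] = 3*theta/(2*theta**3 + 3*theta**2 - 2*theta - 3)
This equals f(theta) exactly, so the claim holds.

Valid: G'(theta) = f(theta).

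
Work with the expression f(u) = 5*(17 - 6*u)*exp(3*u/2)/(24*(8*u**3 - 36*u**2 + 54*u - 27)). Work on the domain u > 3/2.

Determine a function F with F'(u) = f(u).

Recognize the product-rule pattern: f = v'r + vr' with v = -5/(12*(2*u - 3)**2), r = exp(3*u/2), so integration by parts undoes it.
Check: d/du[-5*exp(3*u/2)/(12*(2*u - 3)**2)] = (-30*u*exp(3*u/2) + 85*exp(3*u/2))/(192*u**3 - 864*u**2 + 1296*u - 648), which equals f(u).

An antiderivative is F(u) = -5*exp(3*u/2)/(12*(2*u - 3)**2).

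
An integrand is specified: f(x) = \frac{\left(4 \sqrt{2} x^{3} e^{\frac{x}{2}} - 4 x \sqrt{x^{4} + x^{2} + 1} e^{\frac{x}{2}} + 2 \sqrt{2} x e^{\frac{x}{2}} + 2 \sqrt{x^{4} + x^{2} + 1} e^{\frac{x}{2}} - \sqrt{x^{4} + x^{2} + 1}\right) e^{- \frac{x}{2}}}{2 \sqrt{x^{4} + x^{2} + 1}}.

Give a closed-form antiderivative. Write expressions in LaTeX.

An antiderivative is F(x) = - x^{2} + x + \sqrt{2 x^{4} + 2 x^{2} + 2} + e^{- \frac{x}{2}}.

A first test for any F(x): its x-derivative must equal f(x) identically.
Check: d/dx[- x^{2} + x + \sqrt{2 x^{4} + 2 x^{2} + 2} + e^{- \frac{x}{2}}] = \frac{\left(4 \sqrt{2} x^{3} e^{\frac{x}{2}} - 4 x \sqrt{x^{4} + x^{2} + 1} e^{\frac{x}{2}} + 2 \sqrt{2} x e^{\frac{x}{2}} + 2 \sqrt{x^{4} + x^{2} + 1} e^{\frac{x}{2}} - \sqrt{x^{4} + x^{2} + 1}\right) e^{- \frac{x}{2}}}{2 \sqrt{x^{4} + x^{2} + 1}} = f(x).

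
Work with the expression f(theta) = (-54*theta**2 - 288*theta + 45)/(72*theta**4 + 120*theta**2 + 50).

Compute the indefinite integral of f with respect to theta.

Recognize the product-rule pattern: f = u'v + uv' with u = 1/(2*theta**2 + 5/3), v = 3*theta/2 + 4, so integration by parts undoes it.
Check: d/dtheta[(3*theta/2 + 4)/(2*theta**2 + 5/3)] = (-54*theta**2 - 288*theta + 45)/(72*theta**4 + 120*theta**2 + 50) = f(theta).

F(theta) = (3*theta/2 + 4)/(2*theta**2 + 5/3) + C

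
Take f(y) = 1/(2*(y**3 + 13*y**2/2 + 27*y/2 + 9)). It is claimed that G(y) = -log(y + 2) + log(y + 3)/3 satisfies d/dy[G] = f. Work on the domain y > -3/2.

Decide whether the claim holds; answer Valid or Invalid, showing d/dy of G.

Invalid: d/dy[G] - f = -4/(6*y + 9), which is not 0.

d/dy[G] = (-2*y - 7)/(3*y**2 + 15*y + 18)
d/dy[G] - f(y) = -4/(6*y + 9) != 0.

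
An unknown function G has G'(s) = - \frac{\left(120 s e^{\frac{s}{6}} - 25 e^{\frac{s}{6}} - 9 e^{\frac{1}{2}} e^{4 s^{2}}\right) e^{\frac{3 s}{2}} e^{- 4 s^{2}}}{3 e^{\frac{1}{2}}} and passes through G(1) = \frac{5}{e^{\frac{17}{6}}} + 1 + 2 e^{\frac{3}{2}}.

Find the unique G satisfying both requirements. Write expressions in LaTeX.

A candidate passes only if d/ds[G] lands on the given G'(s) exactly.
A general antiderivative is 2 e^{\frac{3 s}{2}} + 5 e^{- 4 s^{2} + \frac{5 s}{3} - \frac{1}{2}} + C.
The condition gives C = \frac{5}{e^{\frac{17}{6}}} + 1 + 2 e^{\frac{3}{2}} - (\frac{5}{e^{\frac{17}{6}}} + 2 e^{\frac{3}{2}}) = 1.
So G(s) = \frac{5 e^{\frac{5 s}{3}} e^{- 4 s^{2}}}{e^{\frac{1}{2}}} + 2 e^{\frac{3 s}{2}} + 1.
Check: d/ds[\frac{5 e^{\frac{5 s}{3}} e^{- 4 s^{2}}}{e^{\frac{1}{2}}} + 2 e^{\frac{3 s}{2}} + 1] = \frac{\left(- 120 s e^{\frac{5 s}{3}} + 25 e^{\frac{5 s}{3}} + 9 e^{\frac{1}{2}} e^{\frac{3 s}{2}} e^{4 s^{2}}\right) e^{- 4 s^{2}}}{3 e^{\frac{1}{2}}}, which equals G'(s).

G(s) = \frac{5 e^{\frac{5 s}{3}} e^{- 4 s^{2}}}{e^{\frac{1}{2}}} + 2 e^{\frac{3 s}{2}} + 1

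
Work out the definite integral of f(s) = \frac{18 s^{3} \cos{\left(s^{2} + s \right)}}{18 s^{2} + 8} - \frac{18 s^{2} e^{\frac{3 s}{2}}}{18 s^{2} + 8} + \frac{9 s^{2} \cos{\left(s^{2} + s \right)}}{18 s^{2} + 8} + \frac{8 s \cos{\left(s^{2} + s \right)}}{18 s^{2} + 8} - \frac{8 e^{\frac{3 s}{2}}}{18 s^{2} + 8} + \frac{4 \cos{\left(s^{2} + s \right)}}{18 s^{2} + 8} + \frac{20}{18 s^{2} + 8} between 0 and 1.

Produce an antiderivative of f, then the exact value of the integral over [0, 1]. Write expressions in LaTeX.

The integrand splits into summands that can be handled one at a time.
F(s) = - \frac{2 e^{\frac{3 s}{2}}}{3} + \frac{\sin{\left(s^{2} + s \right)}}{2} + \frac{5 \operatorname{atan}{\left(\frac{3 s}{2} \right)}}{3} is an antiderivative of f.
Check: d/ds[- \frac{2 e^{\frac{3 s}{2}}}{3} + \frac{\sin{\left(s^{2} + s \right)}}{2} + \frac{5 \operatorname{atan}{\left(\frac{3 s}{2} \right)}}{3}] = \frac{18 s^{3} \cos{\left(s^{2} + s \right)} - 18 s^{2} e^{\frac{3 s}{2}} + 9 s^{2} \cos{\left(s^{2} + s \right)} + 8 s \cos{\left(s^{2} + s \right)} - 8 e^{\frac{3 s}{2}} + 4 \cos{\left(s^{2} + s \right)} + 20}{18 s^{2} + 8}, which equals f(s).
F(1) = - \frac{2 e^{\frac{3}{2}}}{3} + \frac{\sin{\left(2 \right)}}{2} + \frac{5 \operatorname{atan}{\left(\frac{3}{2} \right)}}{3}; F(0) = - \frac{2}{3}.
Integral = F(1) - F(0) = - \frac{2 e^{\frac{3}{2}}}{3} + \frac{\sin{\left(2 \right)}}{2} + \frac{2}{3} + \frac{5 \operatorname{atan}{\left(\frac{3}{2} \right)}}{3}.

Antiderivative: F(s) = - \frac{2 e^{\frac{3 s}{2}}}{3} + \frac{\sin{\left(s^{2} + s \right)}}{2} + \frac{5 \operatorname{atan}{\left(\frac{3 s}{2} \right)}}{3}; value = - \frac{2 e^{\frac{3}{2}}}{3} + \frac{\sin{\left(2 \right)}}{2} + \frac{2}{3} + \frac{5 \operatorname{atan}{\left(\frac{3}{2} \right)}}{3}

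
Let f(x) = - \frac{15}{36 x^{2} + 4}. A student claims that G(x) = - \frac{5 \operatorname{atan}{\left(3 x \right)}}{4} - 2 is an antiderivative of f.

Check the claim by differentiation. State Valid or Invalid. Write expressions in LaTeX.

Valid - the claim checks out under differentiation.

d/dx[G] = - \frac{15}{36 x^{2} + 4}
This equals f(x) exactly, so the claim holds.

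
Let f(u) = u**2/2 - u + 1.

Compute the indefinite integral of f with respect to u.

Integrate term by term and add the pieces.
Check: d/du[u**3/6 - u**2/2 + u] = u**2/2 - u + 1 = f(u).

F(u) = u**3/6 - u**2/2 + u + C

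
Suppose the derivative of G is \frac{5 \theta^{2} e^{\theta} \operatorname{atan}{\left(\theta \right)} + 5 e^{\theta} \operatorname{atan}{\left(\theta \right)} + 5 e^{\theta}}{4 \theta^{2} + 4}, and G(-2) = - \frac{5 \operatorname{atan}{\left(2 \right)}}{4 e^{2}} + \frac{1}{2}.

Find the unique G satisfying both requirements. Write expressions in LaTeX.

G(\theta) = \frac{5 e^{\theta} \operatorname{atan}{\left(\theta \right)} + 2}{4}

Recognize the product-rule pattern: G'(\theta) = u'v + uv' with u = \frac{5 \operatorname{atan}{\left(\theta \right)}}{4}, v = e^{\theta}, so integration by parts undoes it.
A general antiderivative is \frac{5 e^{\theta} \operatorname{atan}{\left(\theta \right)}}{4} + C.
The condition gives C = - \frac{5 \operatorname{atan}{\left(2 \right)}}{4 e^{2}} + \frac{1}{2} - (- \frac{5 \operatorname{atan}{\left(2 \right)}}{4 e^{2}}) = \frac{1}{2}.
So G(\theta) = \frac{5 e^{\theta} \operatorname{atan}{\left(\theta \right)} + 2}{4}.
Check: d/d\theta[\frac{5 e^{\theta} \operatorname{atan}{\left(\theta \right)} + 2}{4}] = \frac{5 \theta^{2} e^{\theta} \operatorname{atan}{\left(\theta \right)} + 5 e^{\theta} \operatorname{atan}{\left(\theta \right)} + 5 e^{\theta}}{4 \theta^{2} + 4} = G'(\theta).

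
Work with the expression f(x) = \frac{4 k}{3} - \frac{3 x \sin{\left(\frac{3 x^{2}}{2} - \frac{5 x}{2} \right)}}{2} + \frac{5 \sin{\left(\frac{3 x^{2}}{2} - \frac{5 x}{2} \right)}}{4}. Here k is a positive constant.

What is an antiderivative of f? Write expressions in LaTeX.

Integrate term by term and add the pieces.
Check: d/dx[\frac{4 k x}{3} + \frac{\cos{\left(\frac{3 x^{2}}{2} - \frac{5 x}{2} \right)}}{2}] = \frac{4 k}{3} - \frac{3 x \sin{\left(\frac{3 x^{2}}{2} - \frac{5 x}{2} \right)}}{2} + \frac{5 \sin{\left(\frac{3 x^{2}}{2} - \frac{5 x}{2} \right)}}{4} = f(x).

An antiderivative is F(x) = \frac{4 k x}{3} + \frac{\cos{\left(\frac{3 x^{2}}{2} - \frac{5 x}{2} \right)}}{2}.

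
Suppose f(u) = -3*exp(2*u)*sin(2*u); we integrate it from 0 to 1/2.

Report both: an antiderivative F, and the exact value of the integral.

Antiderivative: F(u) = -3*exp(2*u)*sin(2*u)/4 + 3*exp(2*u)*cos(2*u)/4; value = -3*exp(1)*sin(1)/4 - 3/4 + 3*exp(1)*cos(1)/4

For F(u) to be correct the identity F'(u) - f(u) = 0 must hold.
F(u) = -3*exp(2*u)*sin(2*u)/4 + 3*exp(2*u)*cos(2*u)/4 is an antiderivative of f.
Check: d/du[-3*exp(2*u)*sin(2*u)/4 + 3*exp(2*u)*cos(2*u)/4] = -3*exp(2*u)*sin(2*u) = f(u).
F(1/2) = -3*exp(1)*sin(1)/4 + 3*exp(1)*cos(1)/4; F(0) = 3/4.
Integral = F(1/2) - F(0) = -3*exp(1)*sin(1)/4 - 3/4 + 3*exp(1)*cos(1)/4.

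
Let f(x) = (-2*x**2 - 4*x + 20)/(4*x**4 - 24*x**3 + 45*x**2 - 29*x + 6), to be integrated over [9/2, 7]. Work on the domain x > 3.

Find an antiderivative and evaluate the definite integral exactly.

Antiderivative: F(x) = (-36*x*log(x - 3) - 40*x*log(x - 2) + 76*x*log(x - 1/2) + 18*log(x - 3) + 20*log(x - 2) - 38*log(x - 1/2) - 105)/(45*(2*x - 1)); value = -56*log(4)/45 - 4*log(5)/9 + 35/312 + 2*log(3/2)/5 + 4*log(5/2)/9 + 38*log(13/2)/45

The denominator factors as (x - 3)*(x - 2)*(2*x - 1)**2; partial fractions split f into directly integrable pieces: 76/(45*(2*x - 1)) + 14/(3*(2*x - 1)**2) - 4/(9*(x - 2)) - 2/(5*(x - 3)).
F(x) = (-36*x*log(x - 3) - 40*x*log(x - 2) + 76*x*log(x - 1/2) + 18*log(x - 3) + 20*log(x - 2) - 38*log(x - 1/2) - 105)/(45*(2*x - 1)) is an antiderivative of f.
Check: d/dx[(-36*x*log(x - 3) - 40*x*log(x - 2) + 76*x*log(x - 1/2) + 18*log(x - 3) + 20*log(x - 2) - 38*log(x - 1/2) - 105)/(45*(2*x - 1))] = (-2*x**2 - 4*x + 20)/(4*x**4 - 24*x**3 + 45*x**2 - 29*x + 6) = f(x).
F(7) = -4*log(5)/9 - 2*log(4)/5 - 7/39 + 38*log(13/2)/45; F(9/2) = -4*log(5/2)/9 - 7/24 - 2*log(3/2)/5 + 38*log(4)/45.
Integral = F(7) - F(9/2) = -56*log(4)/45 - 4*log(5)/9 + 35/312 + 2*log(3/2)/5 + 4*log(5/2)/9 + 38*log(13/2)/45.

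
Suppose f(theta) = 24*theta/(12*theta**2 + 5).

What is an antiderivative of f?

f matches the chain-rule pattern g'(h)*h' with inner function h(theta) = 4*theta**2 + 5/3; substituting u = h(theta) collapses the integral.
Check: d/dtheta[log(4*theta**2 + 5/3)] = 24*theta/(12*theta**2 + 5) = f(theta).

An antiderivative is F(theta) = log(4*theta**2 + 5/3).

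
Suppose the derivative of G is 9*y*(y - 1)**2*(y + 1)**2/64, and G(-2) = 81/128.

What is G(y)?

The substitution u = y**2/4 - 1/4 works: G'(y) is exactly (dG/du)*(du/dy) for that inner function.
A general antiderivative is 3*(y**2/4 - 1/4)**3/2 + C.
The condition gives C = 81/128 - (81/128) = 0.
So G(y) = 3*y**6/128 - 9*y**4/128 + 9*y**2/128 - 3/128.
Check: d/dy[3*y**6/128 - 9*y**4/128 + 9*y**2/128 - 3/128] = 9*y**5/64 - 9*y**3/32 + 9*y/64, which equals G'(y).

G(y) = 3*y**6/128 - 9*y**4/128 + 9*y**2/128 - 3/128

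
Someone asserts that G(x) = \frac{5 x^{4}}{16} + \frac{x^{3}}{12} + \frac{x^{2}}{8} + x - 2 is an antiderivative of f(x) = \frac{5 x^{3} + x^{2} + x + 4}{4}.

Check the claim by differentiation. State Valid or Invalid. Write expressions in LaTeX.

Valid - the claim checks out under differentiation.

d/dx[G] = \frac{5 x^{3}}{4} + \frac{x^{2}}{4} + \frac{x}{4} + 1
This equals f(x) exactly, so the claim holds.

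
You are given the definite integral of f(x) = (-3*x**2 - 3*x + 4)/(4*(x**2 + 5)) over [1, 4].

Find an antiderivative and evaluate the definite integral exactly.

Any candidate F(x) must reproduce f(x) exactly when differentiated.
F(x) = (-30*x - 15*log(x**2 + 5) + 38*sqrt(5)*atan(sqrt(5)*x/5))/40 is an antiderivative of f.
Check: d/dx[(-30*x - 15*log(x**2 + 5) + 38*sqrt(5)*atan(sqrt(5)*x/5))/40] = (-3*x**2 - 3*x + 4)/(4*x**2 + 20), which equals f(x).
F(4) = -3 - 3*log(21)/8 + 19*sqrt(5)*atan(4*sqrt(5)/5)/20; F(1) = -3/4 - 3*log(6)/8 + 19*sqrt(5)*atan(sqrt(5)/5)/20.
Integral = F(4) - F(1) = -9/4 - 3*log(21)/8 - 19*sqrt(5)*atan(sqrt(5)/5)/20 + 3*log(6)/8 + 19*sqrt(5)*atan(4*sqrt(5)/5)/20.

Antiderivative: F(x) = (-30*x - 15*log(x**2 + 5) + 38*sqrt(5)*atan(sqrt(5)*x/5))/40; value = -9/4 - 3*log(21)/8 - 19*sqrt(5)*atan(sqrt(5)/5)/20 + 3*log(6)/8 + 19*sqrt(5)*atan(4*sqrt(5)/5)/20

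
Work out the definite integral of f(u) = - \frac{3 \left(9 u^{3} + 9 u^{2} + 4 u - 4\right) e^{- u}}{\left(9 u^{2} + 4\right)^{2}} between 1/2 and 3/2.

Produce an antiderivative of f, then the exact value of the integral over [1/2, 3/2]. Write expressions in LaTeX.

Since d/du undoes antidifferentiation here, F'(u) = f(u) is required of F(u).
F(u) = \frac{u}{3 u^{2} e^{u} + \frac{4 e^{u}}{3}} is an antiderivative of f.
Check: d/du[\frac{u}{3 u^{2} e^{u} + \frac{4 e^{u}}{3}}] = \frac{- 27 u^{3} - 27 u^{2} - 12 u + 12}{81 u^{4} e^{u} + 72 u^{2} e^{u} + 16 e^{u}}, which equals f(u).
F(3/2) = \frac{18}{97 e^{\frac{3}{2}}}; F(1/2) = \frac{6}{25 e^{\frac{1}{2}}}.
Integral = F(3/2) - F(1/2) = - \frac{6}{25 e^{\frac{1}{2}}} + \frac{18}{97 e^{\frac{3}{2}}}.

Antiderivative: F(u) = \frac{u}{3 u^{2} e^{u} + \frac{4 e^{u}}{3}}; value = - \frac{6}{25 e^{\frac{1}{2}}} + \frac{18}{97 e^{\frac{3}{2}}}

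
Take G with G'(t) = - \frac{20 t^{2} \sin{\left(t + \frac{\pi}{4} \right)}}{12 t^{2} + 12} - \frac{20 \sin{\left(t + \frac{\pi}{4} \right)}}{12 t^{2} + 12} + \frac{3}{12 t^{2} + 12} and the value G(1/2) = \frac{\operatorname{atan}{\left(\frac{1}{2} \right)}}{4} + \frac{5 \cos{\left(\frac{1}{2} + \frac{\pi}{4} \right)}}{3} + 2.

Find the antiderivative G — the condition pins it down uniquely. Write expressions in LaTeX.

Integrate term by term and add the pieces.
A general antiderivative is \frac{5 \cos{\left(t + \frac{\pi}{4} \right)}}{3} + \frac{\operatorname{atan}{\left(t \right)}}{4} + C.
The condition gives C = \frac{\operatorname{atan}{\left(\frac{1}{2} \right)}}{4} + \frac{5 \cos{\left(\frac{1}{2} + \frac{\pi}{4} \right)}}{3} + 2 - (\frac{\operatorname{atan}{\left(\frac{1}{2} \right)}}{4} + \frac{5 \cos{\left(\frac{1}{2} + \frac{\pi}{4} \right)}}{3}) = 2.
So G(t) = \frac{20 \cos{\left(t + \frac{\pi}{4} \right)} + 3 \operatorname{atan}{\left(t \right)} + 24}{12}.
Check: d/dt[\frac{20 \cos{\left(t + \frac{\pi}{4} \right)} + 3 \operatorname{atan}{\left(t \right)} + 24}{12}] = \frac{- 20 t^{2} \sin{\left(t + \frac{\pi}{4} \right)} - 20 \sin{\left(t + \frac{\pi}{4} \right)} + 3}{12 t^{2} + 12}, which equals G'(t).

G(t) = \frac{20 \cos{\left(t + \frac{\pi}{4} \right)} + 3 \operatorname{atan}{\left(t \right)} + 24}{12}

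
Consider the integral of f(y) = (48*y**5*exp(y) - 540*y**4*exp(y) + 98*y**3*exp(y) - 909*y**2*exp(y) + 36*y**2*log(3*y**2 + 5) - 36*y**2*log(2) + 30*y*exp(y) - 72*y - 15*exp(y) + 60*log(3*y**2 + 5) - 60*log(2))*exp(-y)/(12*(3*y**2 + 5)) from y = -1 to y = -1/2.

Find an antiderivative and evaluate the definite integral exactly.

Antiderivative: F(y) = (4*y**4*exp(y) - 60*y**3*exp(y) + 3*y**2*exp(y) - 3*y*exp(y) + 24*exp(y) - 12*log(3*y**2/2 + 5/2))*exp(-y)/12; value = -5 - exp(1/2)*log(23/8) + exp(1)*log(4)

Differentiate the proposed F(y) back; it has to land on f(y) exactly.
F(y) = (4*y**4*exp(y) - 60*y**3*exp(y) + 3*y**2*exp(y) - 3*y*exp(y) + 24*exp(y) - 12*log(3*y**2/2 + 5/2))*exp(-y)/12 is an antiderivative of f.
Check: d/dy[(4*y**4*exp(y) - 60*y**3*exp(y) + 3*y**2*exp(y) - 3*y*exp(y) + 24*exp(y) - 12*log(3*y**2/2 + 5/2))*exp(-y)/12] = (48*y**5*exp(y) - 540*y**4*exp(y) + 98*y**3*exp(y) - 909*y**2*exp(y) + 36*y**2*log(3*y**2 + 5) - 36*y**2*log(2) + 30*y*exp(y) - 72*y - 15*exp(y) + 60*log(3*y**2 + 5) - 60*log(2))/(36*y**2*exp(y) + 60*exp(y)), which equals f(y).
F(-1/2) = -exp(1/2)*log(23/8) + 17/6; F(-1) = -exp(1)*log(4) + 47/6.
Integral = F(-1/2) - F(-1) = -5 - exp(1/2)*log(23/8) + exp(1)*log(4).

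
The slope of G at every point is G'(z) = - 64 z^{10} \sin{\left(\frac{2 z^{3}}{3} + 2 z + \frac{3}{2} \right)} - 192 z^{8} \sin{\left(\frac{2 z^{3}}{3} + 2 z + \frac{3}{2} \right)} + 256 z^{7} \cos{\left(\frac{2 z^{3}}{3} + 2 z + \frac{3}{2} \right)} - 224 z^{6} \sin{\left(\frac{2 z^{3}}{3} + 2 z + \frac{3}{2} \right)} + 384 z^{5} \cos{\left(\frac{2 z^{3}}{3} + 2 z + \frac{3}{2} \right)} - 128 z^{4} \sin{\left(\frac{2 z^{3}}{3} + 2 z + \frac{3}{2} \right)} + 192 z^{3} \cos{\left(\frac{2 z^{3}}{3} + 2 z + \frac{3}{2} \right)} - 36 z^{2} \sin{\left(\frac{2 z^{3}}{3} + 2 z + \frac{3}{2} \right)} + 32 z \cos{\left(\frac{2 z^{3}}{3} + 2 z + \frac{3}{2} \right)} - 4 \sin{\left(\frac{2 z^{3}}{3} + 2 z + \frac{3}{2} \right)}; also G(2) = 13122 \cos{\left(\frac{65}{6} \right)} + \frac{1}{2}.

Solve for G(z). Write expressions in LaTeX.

G'(z) has the shape u'v + uv' for u = 2 \left(- 2 z^{2} - 1\right)^{4} and v = \cos{\left(\frac{2 z^{3}}{3} + 2 z + \frac{3}{2} \right)} — it is the derivative of the product u*v.
A general antiderivative is 2 \left(- 2 z^{2} - 1\right)^{4} \cos{\left(\frac{2 z^{3}}{3} + 2 z + \frac{3}{2} \right)} + C.
The condition gives C = 13122 \cos{\left(\frac{65}{6} \right)} + \frac{1}{2} - (13122 \cos{\left(\frac{65}{6} \right)}) = \frac{1}{2}.
So G(z) = \frac{4 \left(- 2 z^{2} - 1\right)^{4} \cos{\left(\frac{2 z^{3}}{3} + 2 z + \frac{3}{2} \right)} + 1}{2}.
Check: d/dz[\frac{4 \left(- 2 z^{2} - 1\right)^{4} \cos{\left(\frac{2 z^{3}}{3} + 2 z + \frac{3}{2} \right)} + 1}{2}] = - 64 z^{10} \sin{\left(\frac{2 z^{3}}{3} + 2 z + \frac{3}{2} \right)} - 192 z^{8} \sin{\left(\frac{2 z^{3}}{3} + 2 z + \frac{3}{2} \right)} + 256 z^{7} \cos{\left(\frac{2 z^{3}}{3} + 2 z + \frac{3}{2} \right)} - 224 z^{6} \sin{\left(\frac{2 z^{3}}{3} + 2 z + \frac{3}{2} \right)} + 384 z^{5} \cos{\left(\frac{2 z^{3}}{3} + 2 z + \frac{3}{2} \right)} - 128 z^{4} \sin{\left(\frac{2 z^{3}}{3} + 2 z + \frac{3}{2} \right)} + 192 z^{3} \cos{\left(\frac{2 z^{3}}{3} + 2 z + \frac{3}{2} \right)} - 36 z^{2} \sin{\left(\frac{2 z^{3}}{3} + 2 z + \frac{3}{2} \right)} + 32 z \cos{\left(\frac{2 z^{3}}{3} + 2 z + \frac{3}{2} \right)} - 4 \sin{\left(\frac{2 z^{3}}{3} + 2 z + \frac{3}{2} \right)} = G'(z).

G(z) = \frac{4 \left(- 2 z^{2} - 1\right)^{4} \cos{\left(\frac{2 z^{3}}{3} + 2 z + \frac{3}{2} \right)} + 1}{2}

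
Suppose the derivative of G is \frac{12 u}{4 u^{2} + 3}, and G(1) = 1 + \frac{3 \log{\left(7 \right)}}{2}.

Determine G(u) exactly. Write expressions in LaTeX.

The substitution w = 4 u^{2} + 3 works: G'(u) is exactly (dG/dw)*(dw/du) for that inner function.
A general antiderivative is \frac{3 \log{\left(4 u^{2} + 3 \right)}}{2} + C.
The condition gives C = 1 + \frac{3 \log{\left(7 \right)}}{2} - (\frac{3 \log{\left(7 \right)}}{2}) = 1.
So G(u) = \frac{3 \log{\left(4 u^{2} + 3 \right)} + 2}{2}.
Check: d/du[\frac{3 \log{\left(4 u^{2} + 3 \right)} + 2}{2}] = \frac{12 u}{4 u^{2} + 3} = G'(u).

G(u) = \frac{3 \log{\left(4 u^{2} + 3 \right)} + 2}{2}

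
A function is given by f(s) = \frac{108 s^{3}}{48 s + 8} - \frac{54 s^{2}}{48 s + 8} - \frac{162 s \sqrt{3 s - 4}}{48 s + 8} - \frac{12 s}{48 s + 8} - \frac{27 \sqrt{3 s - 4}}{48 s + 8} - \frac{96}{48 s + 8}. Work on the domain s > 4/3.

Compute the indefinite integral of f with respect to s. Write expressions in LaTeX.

F(s) = \frac{3 s^{3}}{4} - \frac{3 s^{2}}{4} - \frac{9 s \sqrt{3 s - 4}}{4} + 3 \sqrt{3 s - 4} - 2 \log{\left(3 s + \frac{1}{2} \right)} + C

Integrate term by term and add the pieces.
Check: d/ds[\frac{3 s^{3}}{4} - \frac{3 s^{2}}{4} - \frac{9 s \sqrt{3 s - 4}}{4} + 3 \sqrt{3 s - 4} - 2 \log{\left(3 s + \frac{1}{2} \right)}] = \frac{108 s^{3} \sqrt{3 s - 4} - 54 s^{2} \sqrt{3 s - 4} - 486 s^{2} - 12 s \sqrt{3 s - 4} + 567 s - 96 \sqrt{3 s - 4} + 108}{48 s \sqrt{3 s - 4} + 8 \sqrt{3 s - 4}}, which equals f(s).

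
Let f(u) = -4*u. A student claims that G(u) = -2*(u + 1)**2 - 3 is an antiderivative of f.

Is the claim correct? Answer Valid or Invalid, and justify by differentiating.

d/du[G] = -4*u - 4
d/du[G] - f(u) = -4 != 0.

Invalid: d/du[G] - f = -4, which is not 0.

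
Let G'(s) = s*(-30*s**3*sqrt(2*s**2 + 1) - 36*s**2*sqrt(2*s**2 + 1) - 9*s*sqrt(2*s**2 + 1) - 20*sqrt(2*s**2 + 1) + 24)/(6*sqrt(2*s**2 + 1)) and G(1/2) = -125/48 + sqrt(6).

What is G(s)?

G(s) = (-6*s**5 - 9*s**4 - 3*s**3 - 10*s**2 + 12*sqrt(2*s**2 + 1) - 12)/6

A candidate passes only if d/ds[G] lands on the given G'(s) exactly.
A general antiderivative is -s**5 - 3*s**4/2 - s**3/2 - 5*s**2/3 + 2*sqrt(2*s**2 + 1) - 1 + C.
The condition gives C = -125/48 + sqrt(6) - (-77/48 + sqrt(6)) = -1.
So G(s) = (-6*s**5 - 9*s**4 - 3*s**3 - 10*s**2 + 12*sqrt(2*s**2 + 1) - 12)/6.
Check: d/ds[(-6*s**5 - 9*s**4 - 3*s**3 - 10*s**2 + 12*sqrt(2*s**2 + 1) - 12)/6] = (-30*s**4*sqrt(2*s**2 + 1) - 36*s**3*sqrt(2*s**2 + 1) - 9*s**2*sqrt(2*s**2 + 1) - 20*s*sqrt(2*s**2 + 1) + 24*s)/(6*sqrt(2*s**2 + 1)), which equals G'(s).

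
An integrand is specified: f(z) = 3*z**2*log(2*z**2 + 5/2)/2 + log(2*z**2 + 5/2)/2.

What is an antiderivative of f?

Integrate term by term and add the pieces.
Check: d/dz[-z**3/3 + z/4 + (z**3/2 + z/2)*log(2*z**2 + 5/2) - sqrt(5)*atan(2*sqrt(5)*z/5)/8] = 3*z**2*log(2*z**2 + 5/2)/2 + log(2*z**2 + 5/2)/2 = f(z).

An antiderivative is F(z) = -z**3/3 + z/4 + (z**3/2 + z/2)*log(2*z**2 + 5/2) - sqrt(5)*atan(2*sqrt(5)*z/5)/8.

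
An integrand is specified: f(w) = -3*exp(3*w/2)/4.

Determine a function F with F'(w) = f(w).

An antiderivative F(w) passes only if d/dw[F] lands on f(w) exactly.
Check: d/dw[-exp(3*w/2)/2] = -3*exp(3*w/2)/4 = f(w).

An antiderivative is F(w) = -exp(3*w/2)/2.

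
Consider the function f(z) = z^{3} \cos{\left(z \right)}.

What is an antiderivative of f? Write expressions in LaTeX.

Check any antiderivative F(z) by computing F'(z) and comparing it with f(z).
Check: d/dz[z^{3} \sin{\left(z \right)} + 3 z^{2} \cos{\left(z \right)} - 6 z \sin{\left(z \right)} - 6 \cos{\left(z \right)}] = z^{3} \cos{\left(z \right)} = f(z).

An antiderivative is F(z) = z^{3} \sin{\left(z \right)} + 3 z^{2} \cos{\left(z \right)} - 6 z \sin{\left(z \right)} - 6 \cos{\left(z \right)}.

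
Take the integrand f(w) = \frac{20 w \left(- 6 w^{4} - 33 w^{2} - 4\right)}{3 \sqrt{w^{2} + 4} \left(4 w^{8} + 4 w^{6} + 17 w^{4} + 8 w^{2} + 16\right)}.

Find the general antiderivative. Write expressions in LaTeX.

f has the shape u'v + uv' for u = \frac{10 \sqrt{w^{2} + 4}}{3} and v = \frac{1}{w^{4} + \frac{w^{2}}{2} + 2} — it is the derivative of the product u*v.
Check: d/dw[\frac{20 \sqrt{w^{2} + 4}}{3 \left(2 w^{4} + w^{2} + 4\right)}] = \frac{- 120 w^{5} - 660 w^{3} - 80 w}{12 w^{8} \sqrt{w^{2} + 4} + 12 w^{6} \sqrt{w^{2} + 4} + 51 w^{4} \sqrt{w^{2} + 4} + 24 w^{2} \sqrt{w^{2} + 4} + 48 \sqrt{w^{2} + 4}}, which equals f(w).

F(w) = \frac{20 \sqrt{w^{2} + 4}}{3 \left(2 w^{4} + w^{2} + 4\right)} + C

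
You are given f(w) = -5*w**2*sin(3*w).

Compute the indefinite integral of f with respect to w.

Check any antiderivative F(w) by computing F'(w) and comparing it with f(w).
Check: d/dw[5*w**2*cos(3*w)/3 - 10*w*sin(3*w)/9 - 10*cos(3*w)/27] = -5*w**2*sin(3*w) = f(w).

F(w) = 5*w**2*cos(3*w)/3 - 10*w*sin(3*w)/9 - 10*cos(3*w)/27 + C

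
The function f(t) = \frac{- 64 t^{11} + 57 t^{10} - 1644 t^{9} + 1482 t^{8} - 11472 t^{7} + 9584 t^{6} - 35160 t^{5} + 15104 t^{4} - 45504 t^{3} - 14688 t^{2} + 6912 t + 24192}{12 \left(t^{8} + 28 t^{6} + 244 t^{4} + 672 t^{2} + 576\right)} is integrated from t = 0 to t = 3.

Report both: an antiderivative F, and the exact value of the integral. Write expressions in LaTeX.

Antiderivative: F(t) = \frac{\left(8 \left(t + 2\right) \left(t^{2} + 2\right) + \left(8 t - 3\right) \left(t^{2} + 12\right)\right) \left(- 2 t^{5} + 4 t^{4} - 8 t^{3} - 3 t^{2} + 18\right)}{24 \left(t^{2} + 2\right) \left(t^{2} + 12\right)}; value = - \frac{18903}{308}

Recognize the product-rule pattern: f = u'v + uv' with u = \frac{t + 2}{\frac{t^{2}}{2} + 6} + \frac{4 t - \frac{3}{2}}{2 t^{2} + 4}, v = - \frac{t^{5}}{3} + \frac{2 t^{4}}{3} - \frac{4 t^{3}}{3} - \frac{t^{2}}{2} + 3, so integration by parts undoes it.
F(t) = \frac{\left(8 \left(t + 2\right) \left(t^{2} + 2\right) + \left(8 t - 3\right) \left(t^{2} + 12\right)\right) \left(- 2 t^{5} + 4 t^{4} - 8 t^{3} - 3 t^{2} + 18\right)}{24 \left(t^{2} + 2\right) \left(t^{2} + 12\right)} is an antiderivative of f.
Check: d/dt[\frac{\left(8 \left(t + 2\right) \left(t^{2} + 2\right) + \left(8 t - 3\right) \left(t^{2} + 12\right)\right) \left(- 2 t^{5} + 4 t^{4} - 8 t^{3} - 3 t^{2} + 18\right)}{24 \left(t^{2} + 2\right) \left(t^{2} + 12\right)}] = \frac{- 64 t^{11} + 57 t^{10} - 1644 t^{9} + 1482 t^{8} - 11472 t^{7} + 9584 t^{6} - 35160 t^{5} + 15104 t^{4} - 45504 t^{3} - 14688 t^{2} + 6912 t + 24192}{12 t^{8} + 336 t^{6} + 2928 t^{4} + 8064 t^{2} + 6912}, which equals f(t).
F(3) = - \frac{37883}{616}; F(0) = - \frac{1}{8}.
Integral = F(3) - F(0) = - \frac{18903}{308}.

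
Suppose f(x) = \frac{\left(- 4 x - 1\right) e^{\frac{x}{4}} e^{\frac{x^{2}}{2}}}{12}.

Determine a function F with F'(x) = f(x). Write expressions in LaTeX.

The substitution u = \frac{x^{2}}{2} + \frac{x}{4} works: f is exactly (dF/du)*(du/dx) for that inner function.
Check: d/dx[- \frac{e^{\frac{x}{4}} e^{\frac{x^{2}}{2}}}{3}] = - \frac{x e^{\frac{x}{4}} e^{\frac{x^{2}}{2}}}{3} - \frac{e^{\frac{x}{4}} e^{\frac{x^{2}}{2}}}{12}, which equals f(x).

An antiderivative is F(x) = - \frac{e^{\frac{x}{4}} e^{\frac{x^{2}}{2}}}{3}.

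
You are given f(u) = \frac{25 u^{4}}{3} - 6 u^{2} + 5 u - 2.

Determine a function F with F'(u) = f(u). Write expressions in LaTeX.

An antiderivative is F(u) = \frac{5 u^{5}}{3} - 2 u^{3} + \frac{5 u^{2}}{2} - 2 u.

The integrand splits into summands that can be handled one at a time.
Check: d/du[\frac{5 u^{5}}{3} - 2 u^{3} + \frac{5 u^{2}}{2} - 2 u] = \frac{25 u^{4}}{3} - 6 u^{2} + 5 u - 2 = f(u).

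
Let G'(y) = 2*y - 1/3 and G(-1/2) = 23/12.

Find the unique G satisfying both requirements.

Differentiate the proposed G(y) back; it has to land on the given G'(y).
A general antiderivative is y**2 - y/3 + 5/2 + C.
The condition gives C = 23/12 - (35/12) = -1.
So G(y) = y**2 - y/3 + 3/2.
Check: d/dy[y**2 - y/3 + 3/2] = 2*y - 1/3 = G'(y).

G(y) = y**2 - y/3 + 3/2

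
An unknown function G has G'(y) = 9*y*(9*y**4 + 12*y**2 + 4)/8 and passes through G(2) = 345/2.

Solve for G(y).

G(y) = 1 - 4*(-3*y**2/4 - 1/2)**3

The substitution u = -3*y**2/4 - 1/2 works: G'(y) is exactly (dG/du)*(du/dy) for that inner function.
A general antiderivative is -4*(-3*y**2/4 - 1/2)**3 + C.
The condition gives C = 345/2 - (343/2) = 1.
So G(y) = 1 - 4*(-3*y**2/4 - 1/2)**3.
Check: d/dy[1 - 4*(-3*y**2/4 - 1/2)**3] = 81*y**5/8 + 27*y**3/2 + 9*y/2, which equals G'(y).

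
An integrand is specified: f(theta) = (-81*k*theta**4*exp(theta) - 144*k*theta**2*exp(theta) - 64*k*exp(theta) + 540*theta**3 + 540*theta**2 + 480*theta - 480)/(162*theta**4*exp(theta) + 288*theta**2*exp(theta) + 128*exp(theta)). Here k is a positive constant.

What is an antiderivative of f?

An antiderivative is F(theta) = -theta*(9*k*theta**2*exp(theta) + 8*k*exp(theta) + 60)*exp(-theta)/(2*(9*theta**2 + 8)).

Since d/dtheta undoes antidifferentiation here, F'(theta) = f(theta) is required of F(theta).
Check: d/dtheta[-theta*(9*k*theta**2*exp(theta) + 8*k*exp(theta) + 60)*exp(-theta)/(2*(9*theta**2 + 8))] = (-81*k*theta**4*exp(theta) - 144*k*theta**2*exp(theta) - 64*k*exp(theta) + 540*theta**3 + 540*theta**2 + 480*theta - 480)/(162*theta**4*exp(theta) + 288*theta**2*exp(theta) + 128*exp(theta)) = f(theta).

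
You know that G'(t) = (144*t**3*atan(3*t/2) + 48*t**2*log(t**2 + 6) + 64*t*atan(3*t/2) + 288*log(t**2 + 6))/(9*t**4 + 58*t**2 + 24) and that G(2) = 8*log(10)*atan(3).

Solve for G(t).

G'(t) has the shape u'v + uv' for u = 8*atan(3*t/2) and v = log(t**2 + 6) — it is the derivative of the product u*v.
A general antiderivative is 8*log(t**2 + 6)*atan(3*t/2) + C.
The condition gives C = 8*log(10)*atan(3) - (8*log(10)*atan(3)) = 0.
So G(t) = 8*log(t**2 + 6)*atan(3*t/2).
Check: d/dt[8*log(t**2 + 6)*atan(3*t/2)] = (144*t**3*atan(3*t/2) + 48*t**2*log(t**2 + 6) + 64*t*atan(3*t/2) + 288*log(t**2 + 6))/(9*t**4 + 58*t**2 + 24) = G'(t).

G(t) = 8*log(t**2 + 6)*atan(3*t/2)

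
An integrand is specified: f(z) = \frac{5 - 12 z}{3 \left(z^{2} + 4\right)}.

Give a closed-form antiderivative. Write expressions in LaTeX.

An antiderivative is F(z) = - 2 \log{\left(z^{2} + 4 \right)} + \frac{5 \operatorname{atan}{\left(\frac{z}{2} \right)}}{6}.

For F(z) to be correct the identity F'(z) - f(z) = 0 must hold.
Check: d/dz[- 2 \log{\left(z^{2} + 4 \right)} + \frac{5 \operatorname{atan}{\left(\frac{z}{2} \right)}}{6}] = \frac{5 - 12 z}{3 z^{2} + 12}, which equals f(z).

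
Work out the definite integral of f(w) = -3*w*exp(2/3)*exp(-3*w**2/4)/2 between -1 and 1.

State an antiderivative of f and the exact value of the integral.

Antiderivative: F(w) = exp(2/3)*exp(-3*w**2/4); value = 0

f matches the chain-rule pattern g'(h)*h' with inner function h(w) = 2/3 - 3*w**2/4; substituting u = h(w) collapses the integral.
F(w) = exp(2/3)*exp(-3*w**2/4) is an antiderivative of f.
Check: d/dw[exp(2/3)*exp(-3*w**2/4)] = -3*w*exp(2/3)*exp(-3*w**2/4)/2 = f(w).
F(1) = exp(-1/12); F(-1) = exp(-1/12).
Integral = F(1) - F(-1) = 0.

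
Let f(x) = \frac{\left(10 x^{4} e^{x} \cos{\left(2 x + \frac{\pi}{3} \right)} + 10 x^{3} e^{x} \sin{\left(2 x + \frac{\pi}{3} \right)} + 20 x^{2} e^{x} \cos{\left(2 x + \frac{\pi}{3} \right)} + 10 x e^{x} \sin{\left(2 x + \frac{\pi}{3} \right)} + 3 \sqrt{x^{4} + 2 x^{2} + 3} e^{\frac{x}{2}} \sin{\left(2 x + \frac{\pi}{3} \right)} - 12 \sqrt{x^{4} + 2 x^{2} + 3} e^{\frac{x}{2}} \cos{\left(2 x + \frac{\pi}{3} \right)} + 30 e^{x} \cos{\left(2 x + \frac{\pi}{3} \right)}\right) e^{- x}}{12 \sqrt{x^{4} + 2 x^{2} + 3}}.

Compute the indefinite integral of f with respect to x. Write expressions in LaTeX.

F(x) = \frac{\left(5 \sqrt{x^{4} + 2 x^{2} + 3} e^{\frac{x}{2}} \sin{\left(2 x + \frac{\pi}{3} \right)} - 6 \sin{\left(2 x + \frac{\pi}{3} \right)}\right) e^{- \frac{x}{2}}}{12} + C

f has the shape u'v + uv' for u = \frac{5 \sqrt{x^{4} + 2 x^{2} + 3}}{12} - \frac{e^{- \frac{x}{2}}}{2} and v = \sin{\left(2 x + \frac{\pi}{3} \right)} — it is the derivative of the product u*v.
Check: d/dx[\frac{\left(5 \sqrt{x^{4} + 2 x^{2} + 3} e^{\frac{x}{2}} \sin{\left(2 x + \frac{\pi}{3} \right)} - 6 \sin{\left(2 x + \frac{\pi}{3} \right)}\right) e^{- \frac{x}{2}}}{12}] = \frac{\left(10 x^{4} e^{\frac{x}{2}} \cos{\left(2 x + \frac{\pi}{3} \right)} + 10 x^{3} e^{\frac{x}{2}} \sin{\left(2 x + \frac{\pi}{3} \right)} + 20 x^{2} e^{\frac{x}{2}} \cos{\left(2 x + \frac{\pi}{3} \right)} + 10 x e^{\frac{x}{2}} \sin{\left(2 x + \frac{\pi}{3} \right)} + 3 \sqrt{x^{4} + 2 x^{2} + 3} \sin{\left(2 x + \frac{\pi}{3} \right)} - 12 \sqrt{x^{4} + 2 x^{2} + 3} \cos{\left(2 x + \frac{\pi}{3} \right)} + 30 e^{\frac{x}{2}} \cos{\left(2 x + \frac{\pi}{3} \right)}\right) e^{- \frac{x}{2}}}{12 \sqrt{x^{4} + 2 x^{2} + 3}}, which equals f(x).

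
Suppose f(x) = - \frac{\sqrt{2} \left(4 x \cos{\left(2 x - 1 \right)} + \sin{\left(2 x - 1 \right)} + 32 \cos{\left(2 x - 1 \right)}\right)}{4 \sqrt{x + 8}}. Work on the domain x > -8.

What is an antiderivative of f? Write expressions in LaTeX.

f has the shape u'v + uv' for u = - \sqrt{\frac{x}{2} + 4} and v = \sin{\left(2 x - 1 \right)} — it is the derivative of the product u*v.
Check: d/dx[- \sqrt{\frac{x}{2} + 4} \sin{\left(2 x - 1 \right)}] = \frac{\sqrt{2} \left(- 4 x \cos{\left(2 x - 1 \right)} - \sin{\left(2 x - 1 \right)} - 32 \cos{\left(2 x - 1 \right)}\right)}{4 \sqrt{x + 8}}, which equals f(x).

An antiderivative is F(x) = - \sqrt{\frac{x}{2} + 4} \sin{\left(2 x - 1 \right)}.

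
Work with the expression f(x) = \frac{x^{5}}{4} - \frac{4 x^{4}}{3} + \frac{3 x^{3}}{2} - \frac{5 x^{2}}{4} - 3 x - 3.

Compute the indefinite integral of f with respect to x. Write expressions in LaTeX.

F(x) = \frac{x \left(5 x^{5} - 32 x^{4} + 45 x^{3} - 50 x^{2} - 180 x - 360\right)}{120} + C

Integrate term by term and add the pieces.
Check: d/dx[\frac{x \left(5 x^{5} - 32 x^{4} + 45 x^{3} - 50 x^{2} - 180 x - 360\right)}{120}] = \frac{x^{5}}{4} - \frac{4 x^{4}}{3} + \frac{3 x^{3}}{2} - \frac{5 x^{2}}{4} - 3 x - 3 = f(x).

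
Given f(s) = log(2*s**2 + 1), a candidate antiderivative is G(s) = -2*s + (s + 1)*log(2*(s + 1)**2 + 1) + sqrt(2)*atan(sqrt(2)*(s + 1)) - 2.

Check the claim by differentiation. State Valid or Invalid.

d/ds[G] = log(2*s**2 + 4*s + 3)
d/ds[G] - f(s) = -log(2*s**2 + 1) + log(2*s**2 + 4*s + 3) != 0.

Invalid: d/ds[G] - f = -log(2*s**2 + 1) + log(2*s**2 + 4*s + 3), which is not 0.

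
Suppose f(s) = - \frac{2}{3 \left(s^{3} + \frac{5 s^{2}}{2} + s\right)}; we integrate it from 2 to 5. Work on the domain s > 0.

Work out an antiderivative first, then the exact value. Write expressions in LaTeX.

Antiderivative: F(s) = \frac{2 \left(- 3 \log{\left(s \right)} + 4 \log{\left(s + \frac{1}{2} \right)} - \log{\left(s + 2 \right)}\right)}{9}; value = - \frac{2 \log{\left(5 \right)}}{3} - \frac{8 \log{\left(\frac{5}{2} \right)}}{9} - \frac{2 \log{\left(7 \right)}}{9} + \frac{2 \log{\left(4 \right)}}{9} + \frac{2 \log{\left(2 \right)}}{3} + \frac{8 \log{\left(\frac{11}{2} \right)}}{9}

Factor the denominator (3 s \left(s + 2\right) \left(2 s + 1\right)) and decompose: f = \frac{16}{9 \left(2 s + 1\right)} - \frac{2}{9 \left(s + 2\right)} - \frac{2}{3 s}; each piece integrates to a log, atan, or power term.
F(s) = \frac{2 \left(- 3 \log{\left(s \right)} + 4 \log{\left(s + \frac{1}{2} \right)} - \log{\left(s + 2 \right)}\right)}{9} is an antiderivative of f.
Check: d/ds[\frac{2 \left(- 3 \log{\left(s \right)} + 4 \log{\left(s + \frac{1}{2} \right)} - \log{\left(s + 2 \right)}\right)}{9}] = - \frac{4}{6 s^{3} + 15 s^{2} + 6 s}, which equals f(s).
F(5) = - \frac{2 \log{\left(5 \right)}}{3} - \frac{2 \log{\left(7 \right)}}{9} + \frac{8 \log{\left(\frac{11}{2} \right)}}{9}; F(2) = - \frac{2 \log{\left(2 \right)}}{3} - \frac{2 \log{\left(4 \right)}}{9} + \frac{8 \log{\left(\frac{5}{2} \right)}}{9}.
Integral = F(5) - F(2) = - \frac{2 \log{\left(5 \right)}}{3} - \frac{8 \log{\left(\frac{5}{2} \right)}}{9} - \frac{2 \log{\left(7 \right)}}{9} + \frac{2 \log{\left(4 \right)}}{9} + \frac{2 \log{\left(2 \right)}}{3} + \frac{8 \log{\left(\frac{11}{2} \right)}}{9}.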